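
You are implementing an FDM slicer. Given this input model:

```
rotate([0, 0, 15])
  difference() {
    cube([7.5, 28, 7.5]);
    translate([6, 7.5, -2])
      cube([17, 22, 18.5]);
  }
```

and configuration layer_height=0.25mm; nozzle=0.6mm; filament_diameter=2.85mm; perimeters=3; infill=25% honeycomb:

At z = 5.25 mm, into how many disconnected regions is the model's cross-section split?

At z = 5.25 mm: the cube (footprint 7.5×28) is included at this height; the cube at (6, 7.5) (footprint 17×22) is included at this height; After the difference (first − rest): starting from the 7.5×28 cube, the 17×22 cube at (6, 7.5) partially overlaps it — only the 30.75 mm² overlap (of its 374.00 mm²) is removed, clipping the outline — 1 connected region; (rotated 15° about Z; rotation is an isometry so areas/perimeters/island counts are preserved). The result has 1 disconnected region.

1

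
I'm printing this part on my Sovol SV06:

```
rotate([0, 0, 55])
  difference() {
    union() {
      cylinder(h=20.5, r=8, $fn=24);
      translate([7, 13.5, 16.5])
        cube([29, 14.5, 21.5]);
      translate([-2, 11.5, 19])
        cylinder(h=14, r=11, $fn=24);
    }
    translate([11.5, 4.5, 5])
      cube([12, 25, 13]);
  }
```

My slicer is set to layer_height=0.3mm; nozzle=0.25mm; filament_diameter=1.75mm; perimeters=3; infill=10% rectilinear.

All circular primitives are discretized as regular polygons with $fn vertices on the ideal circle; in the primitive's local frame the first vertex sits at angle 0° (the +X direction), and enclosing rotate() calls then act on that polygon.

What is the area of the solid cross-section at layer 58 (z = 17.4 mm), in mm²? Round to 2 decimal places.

At z = 17.4 mm: the r=8 cylinder contributes a regular 24-gon of circumradius 8 (area = (24/2)·8.000²·sin(360°/24) = 198.77 mm²); the 29×14.5 cube at (7, 13.5) contributes its full rectangle (area 420.50 mm²); the cylinder at (-2, 11.5) does not reach this height (z outside [19, 33]); Combining (union): the 2 present regions are separate (no shared area or edge), so areas and boundary lengths simply add and each stays a separate island — area = 619.27 mm²; the cube at (11.5, 4.5) is present — its section is the full 12×25 rectangle (area 300.00 mm²); Taking the first minus the rest: starting from that combined region (619.27 mm²), the 12×25 cube at (11.5, 4.5) partially overlaps it — only the 174.00 mm² overlap (of its 300.00 mm²) is removed, clipping the outline — area = 445.27 mm²; (whole slice rotated 55° about Z — lengths, areas and connectivity unchanged). Overall, the cross-section has 3 separate islands. Net area = 445.27 mm².

445.27 mm²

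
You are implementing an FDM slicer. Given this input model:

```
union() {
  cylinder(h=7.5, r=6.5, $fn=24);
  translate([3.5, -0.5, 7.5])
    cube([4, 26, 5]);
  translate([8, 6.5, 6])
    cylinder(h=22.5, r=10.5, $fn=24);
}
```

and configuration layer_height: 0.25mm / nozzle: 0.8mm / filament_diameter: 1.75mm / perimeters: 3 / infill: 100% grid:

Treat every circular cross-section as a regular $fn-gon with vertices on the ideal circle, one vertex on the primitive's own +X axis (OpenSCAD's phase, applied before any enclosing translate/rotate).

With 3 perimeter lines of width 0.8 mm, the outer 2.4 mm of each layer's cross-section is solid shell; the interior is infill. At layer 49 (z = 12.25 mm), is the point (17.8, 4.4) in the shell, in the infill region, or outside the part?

shell

At z = 12.25 mm: the cylinder is absent (z outside [0, 7.5]); the cube at (3.5, -0.5) is present — its section is the full 4×26 rectangle; the r=10.5 cylinder at (8, 6.5) gives a regular 24-gon of circumradius 10.5 (constant along its height); Taking the union: the regions partially overlap (shared area 68.23 mm²), so overlapping operands fuse into one piece — 1 connected region. Overall, the cross-section is a single solid region. The nearest boundary edge runs (18.50, 6.50)→(18.14, 3.78); distance from the point to it = 0.42 mm. The point is inside the cross-section, 0.42 mm from the nearest boundary — within the 2.4 mm shell band (3 × 0.8).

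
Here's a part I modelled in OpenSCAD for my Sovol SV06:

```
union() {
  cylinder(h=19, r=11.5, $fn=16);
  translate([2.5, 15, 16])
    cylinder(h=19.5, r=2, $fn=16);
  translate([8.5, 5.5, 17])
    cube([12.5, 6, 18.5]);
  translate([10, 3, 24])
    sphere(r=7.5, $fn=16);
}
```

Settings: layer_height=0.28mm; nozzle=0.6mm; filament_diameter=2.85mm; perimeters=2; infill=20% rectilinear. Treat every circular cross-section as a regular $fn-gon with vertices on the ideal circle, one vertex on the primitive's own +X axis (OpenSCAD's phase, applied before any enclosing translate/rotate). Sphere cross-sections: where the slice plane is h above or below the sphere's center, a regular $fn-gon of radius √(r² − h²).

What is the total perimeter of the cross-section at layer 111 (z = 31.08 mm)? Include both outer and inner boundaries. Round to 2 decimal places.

At z = 31.08 mm: the cylinder does not reach this height (z outside [0, 19]); the cylinder at (2.5, 15): section is a regular 16-gon, circumradius r=2 (perimeter = 2·16·2.000·sin(180°/16) = 12.49 mm); the cube at (8.5, 5.5) (footprint 12.5×6) is included at this height (perimeter 37.00 mm); the r=7.5 sphere at (10, 3) contributes a regular 16-gon of circumradius √(7.5²−7.08²) = 2.475 (perimeter = 2·16·2.475·sin(180°/16) = 15.45 mm); Merging all regions: the 3 present regions are separate (no shared area or edge), so areas and boundary lengths simply add and each stays a separate island — boundary = 64.93 mm. Overall, the cross-section has 3 separate islands. Total boundary length (outer) = 64.93 mm.

64.93 mm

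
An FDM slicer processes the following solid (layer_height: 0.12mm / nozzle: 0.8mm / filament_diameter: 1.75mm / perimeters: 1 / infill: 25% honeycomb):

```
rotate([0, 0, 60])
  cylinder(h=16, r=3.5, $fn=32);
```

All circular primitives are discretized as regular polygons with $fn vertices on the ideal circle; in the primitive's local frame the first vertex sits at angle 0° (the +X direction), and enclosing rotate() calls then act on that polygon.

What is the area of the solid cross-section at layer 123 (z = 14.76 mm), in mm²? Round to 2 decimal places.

38.24 mm²

At z = 14.76 mm: the cylinder: section is a regular 32-gon, circumradius r=3.5 (area = (32/2)·3.500²·sin(360°/32) = 38.24 mm²); (rotated 60° about Z; rotation is an isometry so areas/perimeters/island counts are preserved). Overall, the cross-section is a single solid region. Net area = 38.24 mm².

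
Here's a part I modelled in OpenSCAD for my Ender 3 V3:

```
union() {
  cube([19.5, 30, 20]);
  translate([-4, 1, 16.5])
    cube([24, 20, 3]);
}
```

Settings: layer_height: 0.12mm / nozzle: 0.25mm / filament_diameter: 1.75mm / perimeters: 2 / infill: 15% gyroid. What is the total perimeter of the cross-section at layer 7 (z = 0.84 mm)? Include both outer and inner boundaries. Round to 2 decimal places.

At z = 0.84 mm: the 19.5×30 cube contributes its full rectangle (perimeter 99.00 mm); the cube at (-4, 1) does not reach this height (z outside [16.5, 19.5]); Combining (union): only the 19.5×30 cube is present, so the union is just that shape — boundary = 99.00 mm. Overall, the cross-section is a single solid region. Total boundary length (outer) = 99.00 mm.

99.00 mm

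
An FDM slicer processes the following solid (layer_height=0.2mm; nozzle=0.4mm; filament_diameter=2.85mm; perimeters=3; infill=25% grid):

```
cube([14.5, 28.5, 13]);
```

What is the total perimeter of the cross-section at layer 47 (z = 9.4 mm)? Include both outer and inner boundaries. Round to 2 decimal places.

86.00 mm

At z = 9.4 mm: the 14.5×28.5 cube contributes its full rectangle (perimeter 86.00 mm). Overall, the cross-section is a single solid region. Total boundary length (outer) = 86.00 mm.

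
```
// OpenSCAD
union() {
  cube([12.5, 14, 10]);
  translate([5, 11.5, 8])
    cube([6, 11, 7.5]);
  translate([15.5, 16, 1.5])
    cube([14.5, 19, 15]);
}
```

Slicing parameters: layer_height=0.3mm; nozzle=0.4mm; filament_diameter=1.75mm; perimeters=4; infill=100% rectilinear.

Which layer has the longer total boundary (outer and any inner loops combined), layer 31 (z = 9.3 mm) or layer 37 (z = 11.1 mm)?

Layer 31 (z = 9.3): the cube (footprint 12.5×14) is included at this height (perimeter 53.00 mm); the 6×11 cube at (5, 11.5) contributes its full rectangle (perimeter 34.00 mm); the cube at (15.5, 16) (footprint 14.5×19) is included at this height (perimeter 67.00 mm); Combining (union): the regions partially overlap (shared area 15.00 mm²), so the edge portions inside another operand are dropped and the merged outline is re-measured after clipping — boundary = 137.00 mm. So its perimeter = 137.00 mm. Layer 37 (z = 11.1): the cube is absent (z outside [0, 10]); the cube at (5, 11.5) is present — its section is the full 6×11 rectangle (perimeter 34.00 mm); the cube at (15.5, 16) is present — its section is the full 14.5×19 rectangle (perimeter 67.00 mm); Merging all regions: the 2 present regions are separate (no shared area or edge), so areas and boundary lengths simply add and each stays a separate island — boundary = 101.00 mm. So its perimeter = 101.00 mm. Layer 31 is larger (137.00 vs 101.00 mm).

layer 31 (z = 9.3 mm)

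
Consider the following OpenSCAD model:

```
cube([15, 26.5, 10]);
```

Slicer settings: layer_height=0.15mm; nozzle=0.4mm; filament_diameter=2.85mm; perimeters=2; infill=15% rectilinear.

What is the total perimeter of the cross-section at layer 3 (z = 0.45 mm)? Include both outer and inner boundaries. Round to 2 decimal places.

83.00 mm

At z = 0.45 mm: the cube is present — its section is the full 15×26.5 rectangle (perimeter 83.00 mm). Overall, the cross-section is a single solid region. Total boundary length (outer) = 83.00 mm.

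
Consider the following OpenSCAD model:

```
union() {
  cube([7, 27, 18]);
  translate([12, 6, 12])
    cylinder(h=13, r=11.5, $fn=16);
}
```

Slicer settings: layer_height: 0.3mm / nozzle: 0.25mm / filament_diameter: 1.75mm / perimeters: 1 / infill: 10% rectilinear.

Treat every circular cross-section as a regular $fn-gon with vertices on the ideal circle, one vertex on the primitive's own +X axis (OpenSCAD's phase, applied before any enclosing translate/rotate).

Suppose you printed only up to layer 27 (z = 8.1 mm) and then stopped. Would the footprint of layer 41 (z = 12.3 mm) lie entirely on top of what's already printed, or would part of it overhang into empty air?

part overhangs

Compare the two slices. At z = 8.1: the cube is present — its section is the full 7×27 rectangle (area 189.00 mm²); the cylinder at (12, 6) is not intersected at this z (z outside [12, 25]); Merging all regions: only the 7×27 cube is present, so the union is just that shape — area = 189.00 mm². At z = 12.3: the cube (footprint 7×27) is included at this height (area 189.00 mm²); the r=11.5 cylinder at (12, 6) gives a regular 16-gon of circumradius 11.5 (constant along its height) (area = (16/2)·11.500²·sin(360°/16) = 404.88 mm²); Merging all regions: the regions partially overlap — summed areas 593.88 mm² minus the doubly-counted overlap 81.11 mm² gives 512.77 mm² — area = 512.77 mm². Checking containment: at z = 12.3 the cross-section extends beyond the z = 8.1 cross-section by about 323.77 mm².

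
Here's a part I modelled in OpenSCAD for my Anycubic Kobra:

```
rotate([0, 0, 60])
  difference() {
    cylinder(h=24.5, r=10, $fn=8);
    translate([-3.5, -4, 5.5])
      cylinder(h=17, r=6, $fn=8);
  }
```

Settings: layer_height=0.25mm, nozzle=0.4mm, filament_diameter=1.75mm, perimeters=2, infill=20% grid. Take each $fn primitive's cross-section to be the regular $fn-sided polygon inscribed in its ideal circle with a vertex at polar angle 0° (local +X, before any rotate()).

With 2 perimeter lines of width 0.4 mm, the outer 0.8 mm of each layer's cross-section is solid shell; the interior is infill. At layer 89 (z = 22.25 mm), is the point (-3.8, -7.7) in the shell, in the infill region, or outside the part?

shell

At z = 22.25 mm: the cylinder: section is a regular 8-gon, circumradius r=10; the r=6 cylinder at (-3.5, -4) gives a regular 8-gon of circumradius 6 (constant along its height); Taking the first minus the rest: starting from the r=10 cylinder, the r=6 cylinder at (-3.5, -4) partially overlaps it — only the 89.85 mm² overlap (of its 101.82 mm²) is removed, clipping the outline — 1 connected region; (whole slice rotated 60° about Z — lengths, areas and connectivity unchanged). Overall, the cross-section is a single solid region. Undo the 60° rotation: the query point maps to (-8.568, -0.559) in the un-rotated model frame. The nearest boundary edge runs (-7.74, 0.24)→(-8.92, -2.60); distance from the point to it = 0.46 mm. The point is inside the cross-section, 0.46 mm from the nearest boundary — within the 0.8 mm shell band (2 × 0.4).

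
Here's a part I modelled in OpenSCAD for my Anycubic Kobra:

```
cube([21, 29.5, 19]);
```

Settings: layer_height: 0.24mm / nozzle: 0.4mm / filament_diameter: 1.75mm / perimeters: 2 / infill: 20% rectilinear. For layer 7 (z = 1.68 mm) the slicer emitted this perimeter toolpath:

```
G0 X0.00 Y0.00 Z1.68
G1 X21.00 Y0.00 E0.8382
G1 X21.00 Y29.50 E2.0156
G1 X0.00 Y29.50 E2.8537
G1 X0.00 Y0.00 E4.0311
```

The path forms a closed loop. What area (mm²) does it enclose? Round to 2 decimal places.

619.50 mm²

Apply the shoelace formula to the sequence of (X, Y) vertices; enclosed area = 619.50 mm².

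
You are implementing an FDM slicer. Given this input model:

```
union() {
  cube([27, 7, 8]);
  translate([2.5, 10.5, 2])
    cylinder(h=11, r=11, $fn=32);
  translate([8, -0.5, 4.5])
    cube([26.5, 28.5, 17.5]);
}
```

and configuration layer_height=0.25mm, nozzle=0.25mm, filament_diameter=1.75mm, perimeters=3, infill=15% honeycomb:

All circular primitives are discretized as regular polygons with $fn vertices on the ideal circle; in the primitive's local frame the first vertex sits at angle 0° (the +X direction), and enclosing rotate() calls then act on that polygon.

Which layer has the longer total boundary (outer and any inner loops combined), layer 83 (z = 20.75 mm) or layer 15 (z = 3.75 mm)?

layer 83 (z = 20.75 mm)

Layer 83 (z = 20.75): the cube does not reach this height (z outside [0, 8]); the cylinder at (2.5, 10.5) is absent (z outside [2, 13]); the cube at (8, -0.5) (footprint 26.5×28.5) is included at this height (perimeter 110.00 mm); Combining (union): only the 26.5×28.5 cube at (8, -0.5) is present, so the union is just that shape — boundary = 110.00 mm. So its perimeter = 110.00 mm. Layer 15 (z = 3.75): the cube (footprint 27×7) is included at this height (perimeter 68.00 mm); the r=11 cylinder at (2.5, 10.5) contributes a regular 32-gon of circumradius 11 (perimeter = 2·32·11.000·sin(180°/32) = 69.00 mm); the cube at (8, -0.5) is not intersected at this z (z outside [4.5, 22]); Taking the union: the regions partially overlap (shared area 73.23 mm²), so the edge portions inside another operand are dropped and the merged outline is re-measured after clipping — boundary = 101.00 mm. So its perimeter = 101.00 mm. Layer 83 is larger (110.00 vs 101.00 mm).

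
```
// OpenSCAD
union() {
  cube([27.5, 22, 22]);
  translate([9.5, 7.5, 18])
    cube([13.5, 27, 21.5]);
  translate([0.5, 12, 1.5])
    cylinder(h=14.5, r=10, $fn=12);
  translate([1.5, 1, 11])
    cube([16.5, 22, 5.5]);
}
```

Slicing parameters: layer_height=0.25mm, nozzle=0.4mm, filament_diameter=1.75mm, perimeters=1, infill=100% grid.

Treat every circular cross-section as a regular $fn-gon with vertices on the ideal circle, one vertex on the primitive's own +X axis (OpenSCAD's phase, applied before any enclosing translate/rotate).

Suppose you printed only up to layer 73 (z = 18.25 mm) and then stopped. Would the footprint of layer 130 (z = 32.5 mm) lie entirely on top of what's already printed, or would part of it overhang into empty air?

entirely on top

Compare the two slices. At z = 18.25: the cube (footprint 27.5×22) is included at this height (area 605.00 mm²); the 13.5×27 cube at (9.5, 7.5) contributes its full rectangle (area 364.50 mm²); the cylinder at (0.5, 12) is absent (z outside [1.5, 16]); the cube at (1.5, 1) is not intersected at this z (z outside [11, 16.5]); Combining (union): the regions partially overlap — summed areas 969.50 mm² minus the doubly-counted overlap 195.75 mm² gives 773.75 mm² — area = 773.75 mm². At z = 32.5: the cube is not intersected at this z (z outside [0, 22]); the 13.5×27 cube at (9.5, 7.5) contributes its full rectangle (area 364.50 mm²); the cylinder at (0.5, 12) is absent (z outside [1.5, 16]); the cube at (1.5, 1) is absent (z outside [11, 16.5]); Merging all regions: only the 13.5×27 cube at (9.5, 7.5) is present, so the union is just that shape — area = 364.50 mm². Checking containment: the cross-section at z = 32.5 is a subset of the cross-section at z = 18.25.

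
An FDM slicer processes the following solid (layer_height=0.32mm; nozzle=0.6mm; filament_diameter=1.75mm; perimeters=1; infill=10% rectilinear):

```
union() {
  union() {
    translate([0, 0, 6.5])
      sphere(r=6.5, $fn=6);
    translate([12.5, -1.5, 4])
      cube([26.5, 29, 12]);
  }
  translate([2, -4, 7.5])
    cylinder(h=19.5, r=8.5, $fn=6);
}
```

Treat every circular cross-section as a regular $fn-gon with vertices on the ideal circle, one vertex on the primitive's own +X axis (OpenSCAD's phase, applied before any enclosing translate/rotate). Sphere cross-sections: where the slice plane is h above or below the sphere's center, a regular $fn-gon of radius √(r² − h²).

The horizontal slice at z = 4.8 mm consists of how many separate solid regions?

At z = 4.8 mm: the sphere: section is a regular 6-gon, circumradius = √(r²−h²) = √(6.5²−1.7²) = 6.274; the cube at (12.5, -1.5) (footprint 26.5×29) is included at this height; Merging all regions: the 2 present regions are separate (no shared area or edge), so areas and boundary lengths simply add and each stays a separate island — 2 connected regions; the cylinder at (2, -4) does not reach this height (z outside [7.5, 27]); Merging all regions: only that combined region is present, so the union is just that shape — 2 connected regions. The result has 2 disconnected regions.

2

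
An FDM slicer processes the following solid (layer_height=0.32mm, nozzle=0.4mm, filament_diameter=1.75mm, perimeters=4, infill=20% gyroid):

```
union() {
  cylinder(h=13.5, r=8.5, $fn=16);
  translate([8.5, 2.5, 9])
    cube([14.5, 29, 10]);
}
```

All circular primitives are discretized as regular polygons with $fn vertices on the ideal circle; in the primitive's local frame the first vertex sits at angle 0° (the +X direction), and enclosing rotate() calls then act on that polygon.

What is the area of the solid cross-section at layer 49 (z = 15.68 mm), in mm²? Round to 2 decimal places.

420.50 mm²

At z = 15.68 mm: the cylinder is absent (z outside [0, 13.5]); the 14.5×29 cube at (8.5, 2.5) contributes its full rectangle (area 420.50 mm²); Taking the union: only the 14.5×29 cube at (8.5, 2.5) is present, so the union is just that shape — area = 420.50 mm². Overall, the cross-section is a single solid region. Net area = 420.50 mm².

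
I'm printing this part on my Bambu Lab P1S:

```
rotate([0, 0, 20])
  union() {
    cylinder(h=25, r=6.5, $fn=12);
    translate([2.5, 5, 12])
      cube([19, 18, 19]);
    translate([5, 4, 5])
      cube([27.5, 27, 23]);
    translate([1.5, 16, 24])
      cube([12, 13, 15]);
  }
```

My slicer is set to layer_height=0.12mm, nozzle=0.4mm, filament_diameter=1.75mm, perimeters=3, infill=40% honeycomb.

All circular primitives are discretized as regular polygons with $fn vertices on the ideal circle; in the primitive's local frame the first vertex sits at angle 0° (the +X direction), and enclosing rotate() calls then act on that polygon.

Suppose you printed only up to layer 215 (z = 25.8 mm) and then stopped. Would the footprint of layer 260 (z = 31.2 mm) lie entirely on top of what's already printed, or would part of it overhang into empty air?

entirely on top

Compare the two slices. At z = 25.8: the cylinder does not reach this height (z outside [0, 25]); the cube at (2.5, 5) is present — its section is the full 19×18 rectangle (area 342.00 mm²); the 27.5×27 cube at (5, 4) contributes its full rectangle (area 742.50 mm²); the cube at (1.5, 16) (footprint 12×13) is included at this height (area 156.00 mm²); Merging all regions: the regions partially overlap — summed areas 1240.50 mm² minus the doubly-counted overlap 425.00 mm² gives 815.50 mm² — area = 815.50 mm²; (whole slice rotated 20° about Z — lengths, areas and connectivity unchanged). At z = 31.2: the cylinder is absent (z outside [0, 25]); the cube at (2.5, 5) is absent (z outside [12, 31]); the cube at (5, 4) is absent (z outside [5, 28]); the 12×13 cube at (1.5, 16) contributes its full rectangle (area 156.00 mm²); Combining (union): only the 12×13 cube at (1.5, 16) is present, so the union is just that shape — area = 156.00 mm²; (rotated 20° about Z; rotation is an isometry so areas/perimeters/island counts are preserved). Checking containment: the cross-section at z = 31.2 is a subset of the cross-section at z = 25.8.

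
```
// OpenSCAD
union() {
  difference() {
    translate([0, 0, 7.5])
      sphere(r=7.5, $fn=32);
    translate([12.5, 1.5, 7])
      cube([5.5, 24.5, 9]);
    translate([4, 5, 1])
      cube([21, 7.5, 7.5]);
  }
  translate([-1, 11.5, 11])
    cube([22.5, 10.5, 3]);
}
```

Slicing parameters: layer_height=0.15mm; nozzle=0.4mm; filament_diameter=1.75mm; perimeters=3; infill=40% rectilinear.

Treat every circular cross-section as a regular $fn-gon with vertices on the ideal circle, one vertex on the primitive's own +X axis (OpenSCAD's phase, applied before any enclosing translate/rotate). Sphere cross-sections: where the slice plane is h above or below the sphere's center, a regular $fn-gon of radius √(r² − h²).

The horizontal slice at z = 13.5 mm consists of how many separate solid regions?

At z = 13.5 mm: the r=7.5 sphere slices to a regular 32-gon of circumradius 4.500 (√(r²−h²) with h=6 from center); the cube at (12.5, 1.5) is present — its section is the full 5.5×24.5 rectangle; the cube at (4, 5) does not reach this height (z outside [1, 8.5]); Taking the first minus the rest: starting from the r=7.5 sphere, the 5.5×24.5 cube at (12.5, 1.5) misses the remaining region (no effect) — 1 connected region; the cube at (-1, 11.5) is present — its section is the full 22.5×10.5 rectangle; Merging all regions: the 2 present regions are separate (no shared area or edge), so areas and boundary lengths simply add and each stays a separate island — 2 connected regions. The result has 2 disconnected regions.

2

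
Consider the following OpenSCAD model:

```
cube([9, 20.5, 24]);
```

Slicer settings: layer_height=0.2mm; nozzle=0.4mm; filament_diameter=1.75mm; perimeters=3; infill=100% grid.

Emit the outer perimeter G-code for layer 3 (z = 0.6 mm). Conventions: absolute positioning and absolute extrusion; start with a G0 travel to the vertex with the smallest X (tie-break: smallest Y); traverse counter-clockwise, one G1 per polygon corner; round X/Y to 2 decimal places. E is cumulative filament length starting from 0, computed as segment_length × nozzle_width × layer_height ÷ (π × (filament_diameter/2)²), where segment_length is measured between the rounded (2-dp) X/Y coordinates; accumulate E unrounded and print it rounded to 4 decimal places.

G0 X0.00 Y0.00 Z0.60
G1 X9.00 Y0.00 E0.2993
G1 X9.00 Y20.50 E0.9812
G1 X0.00 Y20.50 E1.2805
G1 X0.00 Y0.00 E1.9623

At z = 0.6 mm: the cube is present — its section is the full 9×20.5 rectangle. The outline is a single polygon with 4 vertices. Extrusion per mm of travel: 0.4 × 0.2 / (π × 0.875²) = 0.033260. Accumulating E over each segment gives final E = 1.9623.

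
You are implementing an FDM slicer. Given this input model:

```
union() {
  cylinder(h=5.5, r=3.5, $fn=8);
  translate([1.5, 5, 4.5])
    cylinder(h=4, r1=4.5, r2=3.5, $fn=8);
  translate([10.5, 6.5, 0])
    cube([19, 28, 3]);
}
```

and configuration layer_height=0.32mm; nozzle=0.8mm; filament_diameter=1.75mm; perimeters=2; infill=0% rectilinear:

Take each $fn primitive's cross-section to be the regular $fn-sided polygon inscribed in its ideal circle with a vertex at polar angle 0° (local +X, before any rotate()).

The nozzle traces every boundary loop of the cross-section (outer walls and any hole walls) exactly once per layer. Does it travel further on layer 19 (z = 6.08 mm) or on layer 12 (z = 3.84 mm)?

Layer 19 (z = 6.08): the cylinder is not intersected at this z (z outside [0, 5.5]); the cone at (1.5, 5): at t=0.395 of its height the radius interpolates to r₁+(r₂−r₁)t = 4.105, giving a regular 8-gon of that circumradius (perimeter = 2·8·4.105·sin(180°/8) = 25.13 mm); the cube at (10.5, 6.5) does not reach this height (z outside [0, 3]); Combining (union): only the cone at (1.5, 5) is present, so the union is just that shape — boundary = 25.13 mm. So its perimeter = 25.13 mm. Layer 12 (z = 3.84): the cylinder: section is a regular 8-gon, circumradius r=3.5 (perimeter = 2·8·3.500·sin(180°/8) = 21.43 mm); the cone at (1.5, 5) does not reach this height (z outside [4.5, 8.5]); the cube at (10.5, 6.5) is not intersected at this z (z outside [0, 3]); Combining (union): only the r=3.5 cylinder is present, so the union is just that shape — boundary = 21.43 mm. So its perimeter = 21.43 mm. Layer 19 is larger (25.13 vs 21.43 mm).

layer 19 (z = 6.08 mm)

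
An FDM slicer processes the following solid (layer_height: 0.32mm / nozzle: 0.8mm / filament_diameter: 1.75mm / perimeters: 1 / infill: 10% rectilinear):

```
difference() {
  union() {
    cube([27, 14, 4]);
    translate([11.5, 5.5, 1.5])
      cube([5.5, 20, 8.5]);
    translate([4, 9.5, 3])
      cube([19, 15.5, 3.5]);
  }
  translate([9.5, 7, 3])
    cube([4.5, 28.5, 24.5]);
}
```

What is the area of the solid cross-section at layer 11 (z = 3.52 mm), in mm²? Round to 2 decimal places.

507.50 mm²

At z = 3.52 mm: the 27×14 cube contributes its full rectangle (area 378.00 mm²); the 5.5×20 cube at (11.5, 5.5) contributes its full rectangle (area 110.00 mm²); the cube at (4, 9.5) (footprint 19×15.5) is included at this height (area 294.50 mm²); Taking the union: the regions partially overlap — summed areas 782.50 mm² minus the doubly-counted overlap 192.75 mm² gives 589.75 mm² — area = 589.75 mm²; the 4.5×28.5 cube at (9.5, 7) contributes its full rectangle (area 128.25 mm²); After the difference (first − rest): starting from the result so far (589.75 mm²), the 4.5×28.5 cube at (9.5, 7) partially overlaps it — only the 82.25 mm² overlap (of its 128.25 mm²) is removed, clipping the outline — area = 507.50 mm². Overall, the cross-section is a single solid region. Net area = 507.50 mm².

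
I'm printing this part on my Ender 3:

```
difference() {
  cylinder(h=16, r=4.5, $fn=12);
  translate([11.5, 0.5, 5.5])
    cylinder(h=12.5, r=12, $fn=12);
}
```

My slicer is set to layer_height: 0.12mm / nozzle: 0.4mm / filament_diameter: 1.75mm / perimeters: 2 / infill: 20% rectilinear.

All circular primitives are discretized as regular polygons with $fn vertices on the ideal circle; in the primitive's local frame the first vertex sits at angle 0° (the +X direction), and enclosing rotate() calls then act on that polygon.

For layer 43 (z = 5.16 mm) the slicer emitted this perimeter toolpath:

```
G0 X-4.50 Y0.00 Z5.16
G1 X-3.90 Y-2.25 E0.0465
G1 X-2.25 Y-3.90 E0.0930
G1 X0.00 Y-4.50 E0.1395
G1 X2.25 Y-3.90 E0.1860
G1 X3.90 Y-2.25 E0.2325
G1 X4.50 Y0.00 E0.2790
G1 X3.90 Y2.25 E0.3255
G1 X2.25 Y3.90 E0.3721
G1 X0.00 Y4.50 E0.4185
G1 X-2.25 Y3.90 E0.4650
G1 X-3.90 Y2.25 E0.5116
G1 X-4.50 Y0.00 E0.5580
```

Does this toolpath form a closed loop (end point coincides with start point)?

Start point (G0): (-4.50, 0.00). End point (last G1): the path returns to the start — closed.

yes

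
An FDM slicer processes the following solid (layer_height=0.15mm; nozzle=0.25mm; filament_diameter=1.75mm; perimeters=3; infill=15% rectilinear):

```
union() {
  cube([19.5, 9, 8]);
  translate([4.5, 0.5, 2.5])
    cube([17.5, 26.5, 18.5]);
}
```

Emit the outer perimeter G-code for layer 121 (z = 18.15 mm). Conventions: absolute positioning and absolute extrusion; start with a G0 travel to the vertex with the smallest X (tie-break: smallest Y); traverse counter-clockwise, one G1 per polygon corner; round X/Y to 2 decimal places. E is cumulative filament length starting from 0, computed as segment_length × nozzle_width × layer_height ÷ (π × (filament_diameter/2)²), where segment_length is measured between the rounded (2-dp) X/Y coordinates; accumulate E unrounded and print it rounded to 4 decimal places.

At z = 18.15 mm: the cube does not reach this height (z outside [0, 8]); the cube at (4.5, 0.5) (footprint 17.5×26.5) is included at this height; Merging all regions: only the 17.5×26.5 cube at (4.5, 0.5) is present, so the union is just that shape — 1 connected region. The outline is a single polygon with 4 vertices. Extrusion per mm of travel: 0.25 × 0.15 / (π × 0.875²) = 0.015591. Accumulating E over each segment gives final E = 1.3720.

G0 X4.50 Y0.50 Z18.15
G1 X22.00 Y0.50 E0.2728
G1 X22.00 Y27.00 E0.6860
G1 X4.50 Y27.00 E0.9588
G1 X4.50 Y0.50 E1.3720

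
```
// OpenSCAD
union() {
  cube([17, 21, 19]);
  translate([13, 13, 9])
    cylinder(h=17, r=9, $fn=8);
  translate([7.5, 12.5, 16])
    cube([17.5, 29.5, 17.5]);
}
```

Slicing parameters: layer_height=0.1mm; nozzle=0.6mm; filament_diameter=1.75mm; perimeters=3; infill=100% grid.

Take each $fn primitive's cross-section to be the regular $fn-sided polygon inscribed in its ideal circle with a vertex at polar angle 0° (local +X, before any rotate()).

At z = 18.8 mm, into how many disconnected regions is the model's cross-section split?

1

At z = 18.8 mm: the cube (footprint 17×21) is included at this height; the cylinder at (13, 13): section is a regular 8-gon, circumradius r=9; the cube at (7.5, 12.5) is present — its section is the full 17.5×29.5 rectangle; Taking the union: the regions partially overlap (shared area 287.71 mm²), so overlapping operands fuse into one piece — 1 connected region. The result has 1 disconnected region.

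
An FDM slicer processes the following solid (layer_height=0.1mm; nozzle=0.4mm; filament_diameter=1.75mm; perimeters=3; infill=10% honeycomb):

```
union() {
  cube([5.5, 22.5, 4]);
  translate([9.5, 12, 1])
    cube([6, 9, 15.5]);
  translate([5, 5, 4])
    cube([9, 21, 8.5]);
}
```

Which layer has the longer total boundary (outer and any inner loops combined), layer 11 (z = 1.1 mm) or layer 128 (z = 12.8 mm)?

Layer 11 (z = 1.1): the cube is present — its section is the full 5.5×22.5 rectangle (perimeter 56.00 mm); the cube at (9.5, 12) is present — its section is the full 6×9 rectangle (perimeter 30.00 mm); the cube at (5, 5) is absent (z outside [4, 12.5]); Taking the union: the 2 present regions are separate (no shared area or edge), so areas and boundary lengths simply add and each stays a separate island — boundary = 86.00 mm. So its perimeter = 86.00 mm. Layer 128 (z = 12.8): the cube is not intersected at this z (z outside [0, 4]); the cube at (9.5, 12) is present — its section is the full 6×9 rectangle (perimeter 30.00 mm); the cube at (5, 5) is absent (z outside [4, 12.5]); Taking the union: only the 6×9 cube at (9.5, 12) is present, so the union is just that shape — boundary = 30.00 mm. So its perimeter = 30.00 mm. Layer 11 is larger (86.00 vs 30.00 mm).

layer 11 (z = 1.1 mm)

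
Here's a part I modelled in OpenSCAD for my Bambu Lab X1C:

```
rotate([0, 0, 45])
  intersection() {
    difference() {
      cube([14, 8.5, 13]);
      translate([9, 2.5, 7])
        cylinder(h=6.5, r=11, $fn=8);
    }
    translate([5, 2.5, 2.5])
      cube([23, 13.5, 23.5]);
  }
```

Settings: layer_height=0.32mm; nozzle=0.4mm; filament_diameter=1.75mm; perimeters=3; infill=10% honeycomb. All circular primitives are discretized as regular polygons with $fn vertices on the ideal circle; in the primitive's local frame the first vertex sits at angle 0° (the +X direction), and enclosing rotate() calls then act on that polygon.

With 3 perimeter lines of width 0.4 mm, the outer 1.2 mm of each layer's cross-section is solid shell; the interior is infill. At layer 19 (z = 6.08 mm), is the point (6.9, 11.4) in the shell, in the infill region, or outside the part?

At z = 6.08 mm: the 14×8.5 cube contributes its full rectangle; the cylinder at (9, 2.5) does not reach this height (z outside [7, 13.5]); After the difference (first − rest): none of the subtracted shapes is present at this height, so the 14×8.5 cube is unchanged — 1 connected region; the 23×13.5 cube at (5, 2.5) contributes its full rectangle; Taking the intersection: the 23×13.5 cube at (5, 2.5) partially overlaps the result so far; clipping to the common part keeps 54.00 mm² — 1 connected region; (whole slice rotated 45° about Z — lengths, areas and connectivity unchanged). Overall, the cross-section is a single solid region. Undo the 45° rotation: the query point maps to (12.940, 3.182) in the un-rotated model frame. The nearest boundary edge runs (14.00, 2.50)→(5.00, 2.50); distance from the point to it = 0.68 mm. The point is inside the cross-section, 0.68 mm from the nearest boundary — within the 1.2 mm shell band (3 × 0.4).

shell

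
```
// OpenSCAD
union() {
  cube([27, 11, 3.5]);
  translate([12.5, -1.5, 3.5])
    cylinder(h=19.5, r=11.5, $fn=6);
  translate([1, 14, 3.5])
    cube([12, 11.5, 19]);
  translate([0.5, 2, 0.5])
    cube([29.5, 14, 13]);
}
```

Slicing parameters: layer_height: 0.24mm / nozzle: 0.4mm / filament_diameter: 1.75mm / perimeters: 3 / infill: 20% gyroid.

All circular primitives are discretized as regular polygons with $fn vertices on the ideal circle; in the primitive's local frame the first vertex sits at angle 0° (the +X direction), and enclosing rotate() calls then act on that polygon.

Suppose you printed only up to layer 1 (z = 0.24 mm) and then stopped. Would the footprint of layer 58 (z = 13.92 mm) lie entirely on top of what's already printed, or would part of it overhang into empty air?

Compare the two slices. At z = 0.24: the cube is present — its section is the full 27×11 rectangle (area 297.00 mm²); the cylinder at (12.5, -1.5) is absent (z outside [3.5, 23]); the cube at (1, 14) is not intersected at this z (z outside [3.5, 22.5]); the cube at (0.5, 2) is absent (z outside [0.5, 13.5]); Combining (union): only the 27×11 cube is present, so the union is just that shape — area = 297.00 mm². At z = 13.92: the cube is not intersected at this z (z outside [0, 3.5]); the r=11.5 cylinder at (12.5, -1.5) gives a regular 6-gon of circumradius 11.5 (constant along its height) (area = (6/2)·11.500²·sin(360°/6) = 343.60 mm²); the cube at (1, 14) (footprint 12×11.5) is included at this height (area 138.00 mm²); the cube at (0.5, 2) is not intersected at this z (z outside [0.5, 13.5]); Combining (union): the 2 present regions are separate (no shared area or edge), so areas and boundary lengths simply add and each stays a separate island — area = 481.60 mm². Checking containment: at z = 13.92 the cross-section extends beyond the z = 0.24 cross-section by about 343.00 mm².

part overhangs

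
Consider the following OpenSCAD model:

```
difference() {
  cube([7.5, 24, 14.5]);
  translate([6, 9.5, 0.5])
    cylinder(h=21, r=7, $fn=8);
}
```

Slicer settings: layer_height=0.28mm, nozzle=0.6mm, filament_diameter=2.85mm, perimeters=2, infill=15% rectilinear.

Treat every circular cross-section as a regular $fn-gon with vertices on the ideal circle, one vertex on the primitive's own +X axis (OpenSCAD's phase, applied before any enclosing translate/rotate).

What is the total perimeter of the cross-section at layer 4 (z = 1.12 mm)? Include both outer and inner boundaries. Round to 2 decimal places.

64.87 mm

At z = 1.12 mm: the cube (footprint 7.5×24) is included at this height (perimeter 63.00 mm); the r=7 cylinder at (6, 9.5) contributes a regular 8-gon of circumradius 7 (perimeter = 2·8·7.000·sin(180°/8) = 42.86 mm); Subtracting the remaining from the first: starting from the 7.5×24 cube, the r=7 cylinder at (6, 9.5) partially overlaps it — only the 86.95 mm² overlap (of its 138.59 mm²) is removed, clipping the outline — boundary = 64.87 mm. Overall, the cross-section has 2 separate islands. Total boundary length (outer) = 64.87 mm.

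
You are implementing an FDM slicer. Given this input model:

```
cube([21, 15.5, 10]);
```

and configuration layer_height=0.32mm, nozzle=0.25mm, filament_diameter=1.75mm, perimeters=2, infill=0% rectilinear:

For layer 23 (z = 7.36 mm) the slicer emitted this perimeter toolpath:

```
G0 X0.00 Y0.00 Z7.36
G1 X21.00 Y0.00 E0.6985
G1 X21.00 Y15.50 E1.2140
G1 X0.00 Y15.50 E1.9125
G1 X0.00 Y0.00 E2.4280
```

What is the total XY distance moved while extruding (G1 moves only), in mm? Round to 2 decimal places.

73.00 mm

Sum the Euclidean lengths of each G1 segment: total = 73.00 mm.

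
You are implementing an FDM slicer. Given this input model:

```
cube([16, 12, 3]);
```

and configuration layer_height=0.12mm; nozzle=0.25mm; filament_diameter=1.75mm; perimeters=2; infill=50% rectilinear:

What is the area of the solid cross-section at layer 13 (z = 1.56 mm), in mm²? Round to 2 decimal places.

192.00 mm²

At z = 1.56 mm: the cube (footprint 16×12) is included at this height (area 192.00 mm²). Overall, the cross-section is a single solid region. Net area = 192.00 mm².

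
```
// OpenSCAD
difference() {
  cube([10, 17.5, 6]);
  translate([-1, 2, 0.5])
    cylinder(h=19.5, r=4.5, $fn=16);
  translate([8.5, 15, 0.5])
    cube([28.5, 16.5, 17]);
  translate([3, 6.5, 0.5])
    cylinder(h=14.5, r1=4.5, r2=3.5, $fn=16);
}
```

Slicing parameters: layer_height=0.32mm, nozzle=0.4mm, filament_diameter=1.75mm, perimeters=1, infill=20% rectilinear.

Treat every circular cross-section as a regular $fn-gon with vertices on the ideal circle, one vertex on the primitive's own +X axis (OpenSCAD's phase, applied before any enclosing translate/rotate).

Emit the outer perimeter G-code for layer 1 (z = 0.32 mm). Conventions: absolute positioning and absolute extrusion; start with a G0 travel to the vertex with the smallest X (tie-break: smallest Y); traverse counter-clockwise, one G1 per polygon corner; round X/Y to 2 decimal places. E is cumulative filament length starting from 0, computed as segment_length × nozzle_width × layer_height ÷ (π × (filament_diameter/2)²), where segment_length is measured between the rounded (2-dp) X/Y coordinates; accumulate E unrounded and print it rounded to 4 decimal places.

At z = 0.32 mm: the 10×17.5 cube contributes its full rectangle; the cylinder at (-1, 2) is absent (z outside [0.5, 20]); the cube at (8.5, 15) is not intersected at this z (z outside [0.5, 17.5]); the cone at (3, 6.5) is absent (z outside [0.5, 15]); Taking the first minus the rest: none of the subtracted shapes is present at this height, so the 10×17.5 cube is unchanged — 1 connected region. The outline is a single polygon with 4 vertices. Extrusion per mm of travel: 0.4 × 0.32 / (π × 0.875²) = 0.053216. Accumulating E over each segment gives final E = 2.9269.

G0 X0.00 Y0.00 Z0.32
G1 X10.00 Y0.00 E0.5322
G1 X10.00 Y17.50 E1.4634
G1 X0.00 Y17.50 E1.9956
G1 X0.00 Y0.00 E2.9269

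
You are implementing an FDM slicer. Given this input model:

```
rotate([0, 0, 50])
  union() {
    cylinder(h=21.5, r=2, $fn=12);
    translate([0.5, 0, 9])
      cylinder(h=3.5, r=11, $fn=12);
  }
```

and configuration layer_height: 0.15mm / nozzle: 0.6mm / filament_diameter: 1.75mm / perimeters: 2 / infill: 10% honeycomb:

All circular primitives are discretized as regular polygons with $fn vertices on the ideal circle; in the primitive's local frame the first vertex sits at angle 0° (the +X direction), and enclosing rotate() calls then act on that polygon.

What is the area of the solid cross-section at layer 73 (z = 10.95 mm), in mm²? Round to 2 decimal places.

363.00 mm²

At z = 10.95 mm: the r=2 cylinder contributes a regular 12-gon of circumradius 2 (area = (12/2)·2.000²·sin(360°/12) = 12.00 mm²); the r=11 cylinder at (0.5, 0) contributes a regular 12-gon of circumradius 11 (area = (12/2)·11.000²·sin(360°/12) = 363.00 mm²); Merging all regions: the r=2 cylinder lies entirely inside the r=11 cylinder at (0.5, 0), so the union is just the r=11 cylinder at (0.5, 0) — area = 363.00 mm²; (rotated 50° about Z; rotation is an isometry so areas/perimeters/island counts are preserved). Overall, the cross-section is a single solid region. Net area = 363.00 mm².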